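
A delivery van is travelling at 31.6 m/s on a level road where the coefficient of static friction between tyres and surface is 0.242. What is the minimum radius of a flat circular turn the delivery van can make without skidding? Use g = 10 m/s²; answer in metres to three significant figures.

At the limit, μ_s m g = m v²/r, so r_min = v²/(μ_s g) = (31.6)²/(0.242 × 10.0) = 998.6/2.420 = 412.6 m.

413 m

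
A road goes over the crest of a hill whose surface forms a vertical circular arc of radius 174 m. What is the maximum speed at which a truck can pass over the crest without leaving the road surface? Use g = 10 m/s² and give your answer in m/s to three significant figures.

At the crest the centre of the circle is below the truck, so the net downward (centripetal) force is mg − N = mv²/r.
The truck leaves the road when N → 0, giving v_max = √(g r) = √(10.0 × 174) = 41.71 m/s.

41.7 m/s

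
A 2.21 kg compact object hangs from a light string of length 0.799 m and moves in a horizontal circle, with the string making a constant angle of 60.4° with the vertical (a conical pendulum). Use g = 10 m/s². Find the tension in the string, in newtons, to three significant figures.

Vertically the bob has no acceleration, so T cosθ = mg.
T = mg/cosθ = 2.21 × 10.0 / cos 60.4° = 22.10/0.4939 = 44.74 N.

44.7 N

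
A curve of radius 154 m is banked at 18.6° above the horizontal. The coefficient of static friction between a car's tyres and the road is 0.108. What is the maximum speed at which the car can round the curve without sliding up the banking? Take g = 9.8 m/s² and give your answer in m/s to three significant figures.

26.4 m/s

At the maximum speed, friction acts down the slope at its limiting value f = μN. Radially (horizontal, toward centre): N sinθ + μN cosθ = mv²/r. Vertically: N cosθ − μN sinθ = mg.
Dividing: v² = r g (sinθ + μcosθ)/(cosθ − μsinθ).
sinθ + μcosθ = 0.3190 + 0.108×0.9478 = 0.4213; cosθ − μsinθ = 0.9478 − 0.108×0.3190 = 0.9133.
v² = 154 × 9.8 × 0.4213/0.9133 = 696.2 m²/s², so v = 26.39 m/s.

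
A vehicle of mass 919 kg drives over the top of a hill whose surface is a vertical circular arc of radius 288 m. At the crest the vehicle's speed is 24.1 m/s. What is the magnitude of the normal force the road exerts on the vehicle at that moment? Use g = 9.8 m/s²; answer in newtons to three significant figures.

At the crest the centripetal acceleration points downward (toward the centre of the arc), so mg − N = mv²/r.
N = m(g − v²/r) = 919 × (9.8 − (24.1)²/288) = 919 × (9.8 − 2.017) = 919 × 7.783 = 7153 N.

7150 N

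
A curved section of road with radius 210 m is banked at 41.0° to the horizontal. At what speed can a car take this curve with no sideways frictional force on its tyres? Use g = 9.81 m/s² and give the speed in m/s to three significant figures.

On a frictionless banked curve, N sinθ = mv²/r and N cosθ = mg, so tanθ = v²/(rg).
v = √(r g tanθ) = √(210 × 9.81 × tan 41.0°) = √(210 × 9.81 × 0.8693) = √1791 = 42.32 m/s.

42.3 m/s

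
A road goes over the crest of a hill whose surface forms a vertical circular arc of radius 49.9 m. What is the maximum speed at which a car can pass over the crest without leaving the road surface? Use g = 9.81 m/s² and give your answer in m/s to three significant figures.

22.1 m/s

At the crest the centre of the circle is below the car, so the net downward (centripetal) force is mg − N = mv²/r.
The car leaves the road when N → 0, giving v_max = √(g r) = √(9.81 × 49.9) = 22.13 m/s.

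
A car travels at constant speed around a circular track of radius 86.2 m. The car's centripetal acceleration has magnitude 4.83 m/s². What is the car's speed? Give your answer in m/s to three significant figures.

20.4 m/s

a_c = v²/r ⇒ v = √(a_c · r) = √(4.83 × 86.2) = √416.3 = 20.40 m/s.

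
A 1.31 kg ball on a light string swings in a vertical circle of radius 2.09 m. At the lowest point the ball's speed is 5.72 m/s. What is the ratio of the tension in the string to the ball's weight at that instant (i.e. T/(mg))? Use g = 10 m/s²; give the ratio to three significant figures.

At the bottom, T − mg = mv²/r, so T = m(v²/r + g) and T/(mg) = v²/(rg) + 1 = (5.72)²/(2.09 × 10.0) + 1 = 1.565 + 1 = 2.565.

2.57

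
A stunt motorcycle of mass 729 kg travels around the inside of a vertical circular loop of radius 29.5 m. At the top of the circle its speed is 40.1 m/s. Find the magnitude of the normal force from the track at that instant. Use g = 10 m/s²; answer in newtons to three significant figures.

32400 N

At the top, both N and the weight mg point inward (toward the centre), so N + mg = mv²/r.
N = m(v²/r − g) = 729 × ((40.1)²/29.5 − 10.0) = 729 × (54.51 − 10.0) = 729 × 44.51 = 32450 N.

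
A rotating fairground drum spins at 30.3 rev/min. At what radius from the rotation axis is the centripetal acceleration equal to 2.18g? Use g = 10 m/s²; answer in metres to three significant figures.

ω = 30.3 rev/min × 2π/60 = 3.173 rad/s.
a_c = ω²r = 2.18g ⇒ r = 2.18 × 10.0 / (3.173)² = 21.80/10.07 = 2.165 m.

2.17 m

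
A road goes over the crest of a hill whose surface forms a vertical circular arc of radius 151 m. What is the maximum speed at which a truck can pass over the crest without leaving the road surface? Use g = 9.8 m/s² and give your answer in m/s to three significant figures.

38.5 m/s

At the crest the centre of the circle is below the truck, so the net downward (centripetal) force is mg − N = mv²/r.
The truck leaves the road when N → 0, giving v_max = √(g r) = √(9.8 × 151) = 38.47 m/s.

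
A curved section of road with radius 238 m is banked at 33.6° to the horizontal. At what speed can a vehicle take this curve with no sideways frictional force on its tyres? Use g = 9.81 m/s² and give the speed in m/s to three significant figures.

39.4 m/s

On a frictionless banked curve, N sinθ = mv²/r and N cosθ = mg, so tanθ = v²/(rg).
v = √(r g tanθ) = √(238 × 9.81 × tan 33.6°) = √(238 × 9.81 × 0.6644) = √1551 = 39.39 m/s.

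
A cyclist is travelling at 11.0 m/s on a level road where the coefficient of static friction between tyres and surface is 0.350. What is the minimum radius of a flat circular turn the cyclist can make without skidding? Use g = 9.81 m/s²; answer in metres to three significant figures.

35.2 m

At the limit, μ_s m g = m v²/r, so r_min = v²/(μ_s g) = (11.0)²/(0.350 × 9.81) = 121.0/3.434 = 35.24 m.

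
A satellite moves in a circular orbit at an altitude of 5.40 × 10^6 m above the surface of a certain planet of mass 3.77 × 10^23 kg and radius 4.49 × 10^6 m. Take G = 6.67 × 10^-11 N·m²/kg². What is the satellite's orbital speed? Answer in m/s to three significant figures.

1590 m/s

Orbital radius r = R + h = 4.49 × 10^6 + 5.40 × 10^6 = 9.890 × 10^6 m.
Gravity supplies the centripetal force: G M m / r² = m v² / r, so v = √(GM/r).
v = √(6.67 × 10^-11 × 3.77 × 10^23 / 9.890 × 10^6) = √(2.543 × 10^6) = 1595 m/s.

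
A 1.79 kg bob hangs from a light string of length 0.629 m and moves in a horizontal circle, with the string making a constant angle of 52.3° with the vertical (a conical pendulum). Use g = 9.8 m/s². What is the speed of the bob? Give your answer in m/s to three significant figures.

The radius of the circle is r = L sinθ = 0.629 × sin 52.3° = 0.4977 m.
Horizontally T sinθ = mv²/r and vertically T cosθ = mg, so tanθ = v²/(rg).
v = √(r g tanθ) = √(0.4977 × 9.8 × 1.294) = √6.310 = 2.512 m/s.

2.51 m/s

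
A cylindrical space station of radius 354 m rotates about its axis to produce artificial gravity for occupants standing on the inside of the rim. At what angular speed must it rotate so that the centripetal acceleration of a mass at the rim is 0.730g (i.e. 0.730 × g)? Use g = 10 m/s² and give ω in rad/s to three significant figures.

Centripetal acceleration a_c = ω²r. Setting ω²r = 0.730g:
ω = √(0.730g / r) = √(0.730 × 10.0 / 354) = √0.02062 = 0.1436 rad/s.

0.144 rad/s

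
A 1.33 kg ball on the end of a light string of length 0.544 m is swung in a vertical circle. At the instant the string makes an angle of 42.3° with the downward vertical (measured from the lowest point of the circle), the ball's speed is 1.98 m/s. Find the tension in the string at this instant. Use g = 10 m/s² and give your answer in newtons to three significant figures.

Take the radial direction toward the centre of the circle as positive. The component of the weight along the string toward the centre is −mg cos φ (φ measured from the bottom), so Newton's second law along the string gives T − mg cos φ = m v²/r.
cos 42.3° = 0.7396, so T = m(v²/r + g cos φ) = 1.33 × ((1.98)²/0.544 + 10.0 × 0.7396) = 1.33 × (7.207 + (7.396)) = 1.33 × 14.60 = 19.42 N.

19.4 N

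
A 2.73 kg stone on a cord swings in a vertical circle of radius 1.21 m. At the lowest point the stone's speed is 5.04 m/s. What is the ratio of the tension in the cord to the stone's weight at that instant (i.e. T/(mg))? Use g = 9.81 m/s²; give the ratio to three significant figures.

3.14

At the bottom, T − mg = mv²/r, so T = m(v²/r + g) and T/(mg) = v²/(rg) + 1 = (5.04)²/(1.21 × 9.81) + 1 = 2.140 + 1 = 3.140.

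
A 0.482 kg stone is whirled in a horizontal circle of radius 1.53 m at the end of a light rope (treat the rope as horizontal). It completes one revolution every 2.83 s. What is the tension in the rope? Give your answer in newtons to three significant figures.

v = 2πr/T = 2π × 1.53/2.83 = 3.397 m/s.
The tension is the only horizontal force, so it supplies the full centripetal force: T = m v²/r = 0.482 × (3.397)²/1.53 = 0.482 × 11.54/1.53 = 3.635 N.

3.64 N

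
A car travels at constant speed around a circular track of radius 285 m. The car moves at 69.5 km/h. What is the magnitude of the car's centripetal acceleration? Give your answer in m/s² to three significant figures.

v = 69.5 km/h = 69.5/3.6 = 19.31 m/s.
a_c = v²/r = (19.31)²/285 = 372.7/285 = 1.308 m/s².

1.31 m/s²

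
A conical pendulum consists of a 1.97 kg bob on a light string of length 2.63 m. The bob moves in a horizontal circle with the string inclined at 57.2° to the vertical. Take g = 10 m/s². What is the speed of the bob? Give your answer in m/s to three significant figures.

5.86 m/s

The radius of the circle is r = L sinθ = 2.63 × sin 57.2° = 2.211 m.
Horizontally T sinθ = mv²/r and vertically T cosθ = mg, so tanθ = v²/(rg).
v = √(r g tanθ) = √(2.211 × 10.0 × 1.552) = √34.30 = 5.857 m/s.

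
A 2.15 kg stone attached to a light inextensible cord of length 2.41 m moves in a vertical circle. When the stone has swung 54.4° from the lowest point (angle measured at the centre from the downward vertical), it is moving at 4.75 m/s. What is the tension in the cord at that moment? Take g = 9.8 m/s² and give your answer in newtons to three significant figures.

Take the radial direction toward the centre of the circle as positive. The component of the weight along the string toward the centre is −mg cos φ (φ measured from the bottom), so Newton's second law along the string gives T − mg cos φ = m v²/r.
cos 54.4° = 0.5821, so T = m(v²/r + g cos φ) = 2.15 × ((4.75)²/2.41 + 9.8 × 0.5821) = 2.15 × (9.362 + (5.705)) = 2.15 × 15.07 = 32.39 N.

32.4 N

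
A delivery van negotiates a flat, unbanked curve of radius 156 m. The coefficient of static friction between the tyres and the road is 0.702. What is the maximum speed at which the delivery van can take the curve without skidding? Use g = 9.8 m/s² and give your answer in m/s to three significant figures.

32.8 m/s

Friction provides the centripetal force on a flat curve. At maximum speed it is at its limiting value: μ_s m g = m v²/r.
Mass cancels: v_max = √(μ_s g r) = √(0.702 × 9.8 × 156) = √1073 = 32.76 m/s.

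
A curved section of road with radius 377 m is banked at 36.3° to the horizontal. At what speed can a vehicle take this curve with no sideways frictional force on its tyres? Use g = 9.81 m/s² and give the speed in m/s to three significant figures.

On a frictionless banked curve, N sinθ = mv²/r and N cosθ = mg, so tanθ = v²/(rg).
v = √(r g tanθ) = √(377 × 9.81 × tan 36.3°) = √(377 × 9.81 × 0.7346) = √2717 = 52.12 m/s.

52.1 m/s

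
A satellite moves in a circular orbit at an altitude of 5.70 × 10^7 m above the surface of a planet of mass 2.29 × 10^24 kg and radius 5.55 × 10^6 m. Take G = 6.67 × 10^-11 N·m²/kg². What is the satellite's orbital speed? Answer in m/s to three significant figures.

1560 m/s

Orbital radius r = R + h = 5.55 × 10^6 + 5.70 × 10^7 = 6.255 × 10^7 m.
Gravity supplies the centripetal force: G M m / r² = m v² / r, so v = √(GM/r).
v = √(6.67 × 10^-11 × 2.29 × 10^24 / 6.255 × 10^7) = √(2.442 × 10^6) = 1563 m/s.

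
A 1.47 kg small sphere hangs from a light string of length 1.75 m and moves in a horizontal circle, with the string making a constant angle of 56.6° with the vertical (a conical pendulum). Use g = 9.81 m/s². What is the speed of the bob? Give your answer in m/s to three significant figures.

4.66 m/s

The radius of the circle is r = L sinθ = 1.75 × sin 56.6° = 1.461 m.
Horizontally T sinθ = mv²/r and vertically T cosθ = mg, so tanθ = v²/(rg).
v = √(r g tanθ) = √(1.461 × 9.81 × 1.517) = √21.74 = 4.662 m/s.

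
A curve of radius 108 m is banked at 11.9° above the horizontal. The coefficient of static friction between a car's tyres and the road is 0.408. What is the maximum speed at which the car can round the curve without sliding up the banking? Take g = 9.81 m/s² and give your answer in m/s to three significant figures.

26.8 m/s

At the maximum speed, friction acts down the slope at its limiting value f = μN. Radially (horizontal, toward centre): N sinθ + μN cosθ = mv²/r. Vertically: N cosθ − μN sinθ = mg.
Dividing: v² = r g (sinθ + μcosθ)/(cosθ − μsinθ).
sinθ + μcosθ = 0.2062 + 0.408×0.9785 = 0.6054; cosθ − μsinθ = 0.9785 − 0.408×0.2062 = 0.8944.
v² = 108 × 9.81 × 0.6054/0.8944 = 717.2 m²/s², so v = 26.78 m/s.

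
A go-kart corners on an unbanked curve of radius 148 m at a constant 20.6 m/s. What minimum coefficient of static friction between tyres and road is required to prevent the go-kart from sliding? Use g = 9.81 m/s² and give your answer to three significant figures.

0.292

Friction provides the centripetal force: μ_s m g = m v²/r, so μ_s = v²/(g r) = (20.60)²/(9.81 × 148) = 424.4/1452 = 0.2923.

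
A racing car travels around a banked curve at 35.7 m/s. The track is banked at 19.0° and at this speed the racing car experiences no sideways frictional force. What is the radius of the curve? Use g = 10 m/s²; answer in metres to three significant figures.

Frictionless banking: tanθ = v²/(rg), so r = v²/(g tanθ).
r = (35.7)²/(10.0 × tan 19.0°) = 1274/(10.0 × 0.3443) = 1274/3.443 = 370.1 m.

370 m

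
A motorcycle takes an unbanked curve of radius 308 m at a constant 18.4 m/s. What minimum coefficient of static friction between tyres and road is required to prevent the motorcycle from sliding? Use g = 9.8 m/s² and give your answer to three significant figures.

0.112

Friction provides the centripetal force: μ_s m g = m v²/r, so μ_s = v²/(g r) = (18.40)²/(9.8 × 308) = 338.6/3018 = 0.1122.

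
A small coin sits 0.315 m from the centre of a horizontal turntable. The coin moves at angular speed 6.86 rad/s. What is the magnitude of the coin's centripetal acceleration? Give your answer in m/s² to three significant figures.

v = ωr = 6.86 × 0.315 = 2.161 m/s.
a_c = v²/r = (2.161)²/0.315 = 4.669/0.315 = 14.82 m/s².

14.8 m/s²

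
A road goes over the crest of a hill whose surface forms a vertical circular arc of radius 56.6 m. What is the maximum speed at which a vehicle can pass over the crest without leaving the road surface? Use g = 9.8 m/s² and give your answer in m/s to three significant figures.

At the crest the centre of the circle is below the vehicle, so the net downward (centripetal) force is mg − N = mv²/r.
The vehicle leaves the road when N → 0, giving v_max = √(g r) = √(9.8 × 56.6) = 23.55 m/s.

23.6 m/s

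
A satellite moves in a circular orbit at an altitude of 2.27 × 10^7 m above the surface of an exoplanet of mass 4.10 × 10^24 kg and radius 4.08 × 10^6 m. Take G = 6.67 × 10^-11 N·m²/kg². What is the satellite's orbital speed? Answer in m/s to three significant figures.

Orbital radius r = R + h = 4.08 × 10^6 + 2.27 × 10^7 = 2.678 × 10^7 m.
Gravity supplies the centripetal force: G M m / r² = m v² / r, so v = √(GM/r).
v = √(6.67 × 10^-11 × 4.10 × 10^24 / 2.678 × 10^7) = √(1.021 × 10^7) = 3196 m/s.

3200 m/s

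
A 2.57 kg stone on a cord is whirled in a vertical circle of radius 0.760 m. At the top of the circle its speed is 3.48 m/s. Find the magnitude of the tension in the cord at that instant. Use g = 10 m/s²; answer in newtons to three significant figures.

At the top, both T and the weight mg point inward (toward the centre), so T + mg = mv²/r.
T = m(v²/r − g) = 2.57 × ((3.48)²/0.760 − 10.0) = 2.57 × (15.93 − 10.0) = 2.57 × 5.935 = 15.25 N.

15.3 N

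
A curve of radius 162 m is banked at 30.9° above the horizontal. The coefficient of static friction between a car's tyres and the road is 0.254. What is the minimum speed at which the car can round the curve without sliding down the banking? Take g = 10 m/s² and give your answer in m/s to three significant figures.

At the minimum speed, friction acts up the slope at its limiting value f = μN. Radially (horizontal, toward centre): N sinθ − μN cosθ = mv²/r. Vertically: N cosθ + μN sinθ = mg.
Dividing: v² = r g (sinθ − μcosθ)/(cosθ + μsinθ).
sinθ − μcosθ = 0.5135 − 0.254×0.8581 = 0.2956; cosθ + μsinθ = 0.8581 + 0.254×0.5135 = 0.9885.
v² = 162 × 10.0 × 0.2956/0.9885 = 484.4 m²/s², so v = 22.01 m/s.

22.0 m/s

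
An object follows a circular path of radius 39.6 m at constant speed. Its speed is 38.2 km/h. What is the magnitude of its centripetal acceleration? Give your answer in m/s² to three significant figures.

2.84 m/s²

v = 38.2 km/h = 38.2/3.6 = 10.61 m/s.
a_c = v²/r = (10.61)²/39.6 = 112.6/39.6 = 2.843 m/s².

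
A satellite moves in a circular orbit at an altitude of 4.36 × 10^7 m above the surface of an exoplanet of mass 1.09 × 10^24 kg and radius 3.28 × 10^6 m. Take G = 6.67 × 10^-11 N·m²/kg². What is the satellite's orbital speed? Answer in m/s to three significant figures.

Orbital radius r = R + h = 3.28 × 10^6 + 4.36 × 10^7 = 4.688 × 10^7 m.
Gravity supplies the centripetal force: G M m / r² = m v² / r, so v = √(GM/r).
v = √(6.67 × 10^-11 × 1.09 × 10^24 / 4.688 × 10^7) = √(1.551 × 10^6) = 1245 m/s.

1250 m/s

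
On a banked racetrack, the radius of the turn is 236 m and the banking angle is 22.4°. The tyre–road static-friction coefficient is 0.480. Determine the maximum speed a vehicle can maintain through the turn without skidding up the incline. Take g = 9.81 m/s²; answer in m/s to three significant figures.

50.7 m/s

At the maximum speed, friction acts down the slope at its limiting value f = μN. Radially (horizontal, toward centre): N sinθ + μN cosθ = mv²/r. Vertically: N cosθ − μN sinθ = mg.
Dividing: v² = r g (sinθ + μcosθ)/(cosθ − μsinθ).
sinθ + μcosθ = 0.3811 + 0.480×0.9245 = 0.8249; cosθ − μsinθ = 0.9245 − 0.480×0.3811 = 0.7416.
v² = 236 × 9.81 × 0.8249/0.7416 = 2575 m²/s², so v = 50.74 m/s.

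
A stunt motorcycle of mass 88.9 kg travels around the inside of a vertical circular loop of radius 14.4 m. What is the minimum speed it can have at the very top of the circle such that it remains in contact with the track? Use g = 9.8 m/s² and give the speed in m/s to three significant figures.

11.9 m/s

At the top, both weight mg and N point toward the centre: N + mg = mv²/r.
At minimum speed N → 0, so mg = mv_min²/r ⇒ v_min = √(g r) = √(9.8 × 14.4) = 11.88 m/s.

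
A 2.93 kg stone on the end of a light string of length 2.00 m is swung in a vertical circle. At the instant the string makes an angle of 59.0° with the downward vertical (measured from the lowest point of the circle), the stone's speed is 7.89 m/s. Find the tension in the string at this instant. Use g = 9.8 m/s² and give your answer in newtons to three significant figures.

106 N

Take the radial direction toward the centre of the circle as positive. The component of the weight along the string toward the centre is −mg cos φ (φ measured from the bottom), so Newton's second law along the string gives T − mg cos φ = m v²/r.
cos 59.0° = 0.5150, so T = m(v²/r + g cos φ) = 2.93 × ((7.89)²/2.00 + 9.8 × 0.5150) = 2.93 × (31.13 + (5.047)) = 2.93 × 36.17 = 106.0 N.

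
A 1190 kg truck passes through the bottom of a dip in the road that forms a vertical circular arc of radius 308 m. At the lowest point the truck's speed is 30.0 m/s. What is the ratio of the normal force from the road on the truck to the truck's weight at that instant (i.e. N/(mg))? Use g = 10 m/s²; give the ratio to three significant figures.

At the bottom, N − mg = mv²/r, so N = m(v²/r + g) and N/(mg) = v²/(rg) + 1 = (30.0)²/(308 × 10.0) + 1 = 0.2922 + 1 = 1.292.

1.29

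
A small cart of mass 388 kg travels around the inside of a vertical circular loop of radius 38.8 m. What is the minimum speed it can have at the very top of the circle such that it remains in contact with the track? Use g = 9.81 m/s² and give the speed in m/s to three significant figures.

At the highest point the centre is directly below, so both the weight and N act inward: N + mg = mv²/r.
At minimum speed N → 0, so mg = mv_min²/r ⇒ v_min = √(g r) = √(9.81 × 38.8) = 19.51 m/s.

19.5 m/s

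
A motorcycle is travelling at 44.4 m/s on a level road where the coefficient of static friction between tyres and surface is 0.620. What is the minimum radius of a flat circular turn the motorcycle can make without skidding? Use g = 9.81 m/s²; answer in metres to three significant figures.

At the limit, μ_s m g = m v²/r, so r_min = v²/(μ_s g) = (44.4)²/(0.620 × 9.81) = 1971/6.082 = 324.1 m.

324 m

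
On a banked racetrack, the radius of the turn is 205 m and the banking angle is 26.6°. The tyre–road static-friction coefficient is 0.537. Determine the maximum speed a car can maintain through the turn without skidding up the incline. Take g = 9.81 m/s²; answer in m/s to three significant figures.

53.4 m/s

At the maximum speed, friction acts down the slope at its limiting value f = μN. Radially (horizontal, toward centre): N sinθ + μN cosθ = mv²/r. Vertically: N cosθ − μN sinθ = mg.
Dividing: v² = r g (sinθ + μcosθ)/(cosθ − μsinθ).
sinθ + μcosθ = 0.4478 + 0.537×0.8942 = 0.9279; cosθ − μsinθ = 0.8942 − 0.537×0.4478 = 0.6537.
v² = 205 × 9.81 × 0.9279/0.6537 = 2855 m²/s², so v = 53.43 m/s.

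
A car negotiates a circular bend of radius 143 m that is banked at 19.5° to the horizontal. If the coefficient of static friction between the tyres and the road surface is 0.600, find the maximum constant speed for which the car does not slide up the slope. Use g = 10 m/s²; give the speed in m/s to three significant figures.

41.6 m/s

At the maximum speed, friction acts down the slope at its limiting value f = μN. Radially (horizontal, toward centre): N sinθ + μN cosθ = mv²/r. Vertically: N cosθ − μN sinθ = mg.
Dividing: v² = r g (sinθ + μcosθ)/(cosθ − μsinθ).
sinθ + μcosθ = 0.3338 + 0.600×0.9426 = 0.8994; cosθ − μsinθ = 0.9426 − 0.600×0.3338 = 0.7424.
v² = 143 × 10.0 × 0.8994/0.7424 = 1732 m²/s², so v = 41.62 m/s.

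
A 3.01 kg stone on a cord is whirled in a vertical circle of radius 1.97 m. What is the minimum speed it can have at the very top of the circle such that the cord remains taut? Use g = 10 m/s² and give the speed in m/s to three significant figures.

At the highest point the centre is directly below, so both the weight and T act inward: T + mg = mv²/r.
At minimum speed T → 0, so mg = mv_min²/r ⇒ v_min = √(g r) = √(10.0 × 1.97) = 4.438 m/s.

4.44 m/s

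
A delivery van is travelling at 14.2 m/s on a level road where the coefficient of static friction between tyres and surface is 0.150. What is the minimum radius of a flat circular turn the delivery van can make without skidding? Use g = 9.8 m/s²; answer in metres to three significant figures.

At the limit, μ_s m g = m v²/r, so r_min = v²/(μ_s g) = (14.2)²/(0.150 × 9.8) = 201.6/1.470 = 137.2 m.

137 m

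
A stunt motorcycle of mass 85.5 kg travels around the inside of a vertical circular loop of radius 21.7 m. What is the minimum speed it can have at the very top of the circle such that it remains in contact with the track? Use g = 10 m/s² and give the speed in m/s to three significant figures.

14.7 m/s

At the top, both weight mg and N point toward the centre: N + mg = mv²/r.
At minimum speed N → 0, so mg = mv_min²/r ⇒ v_min = √(g r) = √(10.0 × 21.7) = 14.73 m/s.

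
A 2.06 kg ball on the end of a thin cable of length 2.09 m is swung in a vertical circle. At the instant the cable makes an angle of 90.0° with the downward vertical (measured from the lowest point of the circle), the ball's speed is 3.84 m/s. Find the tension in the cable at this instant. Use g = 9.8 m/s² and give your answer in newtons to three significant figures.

Take the radial direction toward the centre of the circle as positive. The component of the weight along the string toward the centre is −mg cos φ (φ measured from the bottom), so Newton's second law along the string gives T − mg cos φ = m v²/r.
cos 90.0° = 6.123 × 10^-17, so T = m(v²/r + g cos φ) = 2.06 × ((3.84)²/2.09 + 9.8 × 6.123 × 10^-17) = 2.06 × (7.055 + (6.001 × 10^-16)) = 2.06 × 7.055 = 14.53 N.

14.5 N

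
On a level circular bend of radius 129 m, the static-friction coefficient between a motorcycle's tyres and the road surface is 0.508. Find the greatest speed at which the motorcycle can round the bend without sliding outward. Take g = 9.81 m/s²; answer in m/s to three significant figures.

25.4 m/s

Friction provides the centripetal force on a flat curve. At maximum speed it is at its limiting value: μ_s m g = m v²/r.
Mass cancels: v_max = √(μ_s g r) = √(0.508 × 9.81 × 129) = √642.9 = 25.35 m/s.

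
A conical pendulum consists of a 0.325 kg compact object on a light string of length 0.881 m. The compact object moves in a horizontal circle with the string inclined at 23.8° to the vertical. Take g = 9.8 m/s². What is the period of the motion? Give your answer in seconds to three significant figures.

r = L sinθ = 0.3555 m. From T sinθ = mω²r and T cosθ = mg: tanθ = ω²r/g, so ω² = g tanθ / r = g/(L cosθ).
ω = √(g/(L cosθ)) = √(9.8/(0.881 × 0.9150)) = √12.16 = 3.487 rad/s.
Period = 2π/ω = 1.802 s.

1.80 s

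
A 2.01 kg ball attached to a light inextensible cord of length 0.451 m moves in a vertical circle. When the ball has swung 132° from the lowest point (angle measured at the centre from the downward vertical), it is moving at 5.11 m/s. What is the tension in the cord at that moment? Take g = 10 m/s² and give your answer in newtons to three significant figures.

Take the radial direction toward the centre of the circle as positive. The component of the weight along the string toward the centre is −mg cos φ (φ measured from the bottom), so Newton's second law along the string gives T − mg cos φ = m v²/r.
cos 132° = -0.6691, so T = m(v²/r + g cos φ) = 2.01 × ((5.11)²/0.451 + 10.0 × -0.6691) = 2.01 × (57.90 + (-6.691)) = 2.01 × 51.21 = 102.9 N.

103 N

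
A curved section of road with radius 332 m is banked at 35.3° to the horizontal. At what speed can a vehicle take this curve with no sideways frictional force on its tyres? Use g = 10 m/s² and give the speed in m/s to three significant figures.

On a frictionless banked curve, N sinθ = mv²/r and N cosθ = mg, so tanθ = v²/(rg).
v = √(r g tanθ) = √(332 × 10.0 × tan 35.3°) = √(332 × 10.0 × 0.7080) = √2351 = 48.48 m/s.

48.5 m/s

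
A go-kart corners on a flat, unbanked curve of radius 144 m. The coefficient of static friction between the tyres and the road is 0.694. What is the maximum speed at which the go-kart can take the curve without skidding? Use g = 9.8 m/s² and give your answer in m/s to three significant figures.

31.3 m/s

The only inward force on a level bend is static friction, so at the limit f_s = μ_s N = μ_s m g = m v²/r.
Mass cancels: v_max = √(μ_s g r) = √(0.694 × 9.8 × 144) = √979.4 = 31.29 m/s.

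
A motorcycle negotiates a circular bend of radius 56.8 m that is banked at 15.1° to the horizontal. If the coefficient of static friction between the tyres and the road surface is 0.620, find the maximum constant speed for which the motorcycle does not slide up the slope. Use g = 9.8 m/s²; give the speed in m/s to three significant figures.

At the maximum speed, friction acts down the slope at its limiting value f = μN. Radially (horizontal, toward centre): N sinθ + μN cosθ = mv²/r. Vertically: N cosθ − μN sinθ = mg.
Dividing: v² = r g (sinθ + μcosθ)/(cosθ − μsinθ).
sinθ + μcosθ = 0.2605 + 0.620×0.9655 = 0.8591; cosθ − μsinθ = 0.9655 − 0.620×0.2605 = 0.8040.
v² = 56.8 × 9.8 × 0.8591/0.8040 = 594.8 m²/s², so v = 24.39 m/s.

24.4 m/s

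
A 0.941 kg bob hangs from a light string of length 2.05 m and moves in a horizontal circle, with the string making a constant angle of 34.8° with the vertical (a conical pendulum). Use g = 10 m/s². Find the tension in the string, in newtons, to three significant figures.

11.5 N

Vertically the bob has no acceleration, so T cosθ = mg.
T = mg/cosθ = 0.941 × 10.0 / cos 34.8° = 9.410/0.8211 = 11.46 N.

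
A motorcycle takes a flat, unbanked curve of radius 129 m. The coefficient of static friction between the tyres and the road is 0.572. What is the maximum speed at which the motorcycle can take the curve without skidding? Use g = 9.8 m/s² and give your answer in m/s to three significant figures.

26.9 m/s

Friction provides the centripetal force on a flat curve. At maximum speed it is at its limiting value: μ_s m g = m v²/r.
Mass cancels: v_max = √(μ_s g r) = √(0.572 × 9.8 × 129) = √723.1 = 26.89 m/s.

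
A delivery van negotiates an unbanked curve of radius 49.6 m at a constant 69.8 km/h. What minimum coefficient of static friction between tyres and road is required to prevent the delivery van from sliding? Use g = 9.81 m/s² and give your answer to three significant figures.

0.773

v = 69.8/3.6 = 19.39 m/s.
Friction provides the centripetal force: μ_s m g = m v²/r, so μ_s = v²/(g r) = (19.39)²/(9.81 × 49.6) = 375.9/486.6 = 0.7726.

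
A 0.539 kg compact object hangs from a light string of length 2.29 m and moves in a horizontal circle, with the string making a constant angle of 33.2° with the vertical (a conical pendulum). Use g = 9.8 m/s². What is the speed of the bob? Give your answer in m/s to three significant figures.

2.84 m/s

The radius of the circle is r = L sinθ = 2.29 × sin 33.2° = 1.254 m.
Horizontally T sinθ = mv²/r and vertically T cosθ = mg, so tanθ = v²/(rg).
v = √(r g tanθ) = √(1.254 × 9.8 × 0.6544) = √8.041 = 2.836 m/s.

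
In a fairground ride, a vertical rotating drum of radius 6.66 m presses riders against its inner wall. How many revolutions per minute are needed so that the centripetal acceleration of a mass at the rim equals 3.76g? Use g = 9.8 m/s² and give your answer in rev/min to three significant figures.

22.5 rev/min

Require ω²r = 3.76g, so ω = √(3.76 × 9.8/6.66) = 2.352 rad/s.
In rev/min: ω × 60/(2π) = 2.352 × 60/(2π) = 22.46 rev/min.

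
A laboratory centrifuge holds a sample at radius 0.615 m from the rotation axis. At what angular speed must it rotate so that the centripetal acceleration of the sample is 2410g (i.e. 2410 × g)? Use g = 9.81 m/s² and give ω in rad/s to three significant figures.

Centripetal acceleration a_c = ω²r. Setting ω²r = 2410g:
ω = √(2410g / r) = √(2410 × 9.81 / 0.615) = √38440 = 196.1 rad/s.

196 rad/s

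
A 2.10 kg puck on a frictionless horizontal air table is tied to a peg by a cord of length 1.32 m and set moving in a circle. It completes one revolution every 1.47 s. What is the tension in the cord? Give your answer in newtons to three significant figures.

50.6 N

v = 2πr/T = 2π × 1.32/1.47 = 5.642 m/s.
The tension is the only horizontal force, so it supplies the full centripetal force: T = m v²/r = 2.10 × (5.642)²/1.32 = 2.10 × 31.83/1.32 = 50.64 N.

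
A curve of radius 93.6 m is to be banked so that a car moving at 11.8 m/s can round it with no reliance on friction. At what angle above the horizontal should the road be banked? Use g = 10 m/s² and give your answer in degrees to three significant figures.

With no friction, the horizontal component of the normal force provides the centripetal force: N sinθ = mv²/r, while N cosθ = mg vertically.
Dividing: tanθ = v²/(r g) = (11.8)²/(93.6 × 10.0) = 139.2/936.0 = 0.1488.
θ = arctan(0.1488) = 8.461°.

8.46°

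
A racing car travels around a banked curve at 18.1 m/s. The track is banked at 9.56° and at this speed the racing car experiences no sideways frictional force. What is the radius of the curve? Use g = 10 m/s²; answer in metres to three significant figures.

195 m

Frictionless banking: tanθ = v²/(rg), so r = v²/(g tanθ).
r = (18.1)²/(10.0 × tan 9.56°) = 327.6/(10.0 × 0.1684) = 327.6/1.684 = 194.5 m.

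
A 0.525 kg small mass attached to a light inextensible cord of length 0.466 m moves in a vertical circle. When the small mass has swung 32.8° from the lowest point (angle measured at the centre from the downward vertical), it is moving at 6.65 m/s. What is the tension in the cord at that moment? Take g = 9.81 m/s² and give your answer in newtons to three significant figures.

54.2 N

Take the radial direction toward the centre of the circle as positive. The component of the weight along the string toward the centre is −mg cos φ (φ measured from the bottom), so Newton's second law along the string gives T − mg cos φ = m v²/r.
cos 32.8° = 0.8406, so T = m(v²/r + g cos φ) = 0.525 × ((6.65)²/0.466 + 9.81 × 0.8406) = 0.525 × (94.90 + (8.246)) = 0.525 × 103.1 = 54.15 N.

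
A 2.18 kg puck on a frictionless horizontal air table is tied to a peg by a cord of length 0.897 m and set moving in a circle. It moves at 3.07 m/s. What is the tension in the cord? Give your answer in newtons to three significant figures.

The tension is the only horizontal force, so it supplies the full centripetal force: T = m v²/r = 2.18 × (3.070)²/0.897 = 2.18 × 9.425/0.897 = 22.91 N.

22.9 N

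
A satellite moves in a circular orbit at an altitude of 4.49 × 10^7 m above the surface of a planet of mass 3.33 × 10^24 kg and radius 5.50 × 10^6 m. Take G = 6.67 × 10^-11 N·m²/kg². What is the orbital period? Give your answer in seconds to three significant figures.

r = R + h = 5.50 × 10^6 + 4.49 × 10^7 = 5.040 × 10^7 m. Gravity provides the centripetal force: G M m / r² = m v² / r ⇒ v = √(GM/r) = 2099 m/s.
T = 2πr/v = 2π × 5.040 × 10^7 / 2099 = 150800 s.

151000 s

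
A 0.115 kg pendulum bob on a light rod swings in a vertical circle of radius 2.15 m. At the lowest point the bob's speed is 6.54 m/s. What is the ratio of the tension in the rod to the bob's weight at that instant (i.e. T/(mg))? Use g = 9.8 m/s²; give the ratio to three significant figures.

At the bottom, T − mg = mv²/r, so T = m(v²/r + g) and T/(mg) = v²/(rg) + 1 = (6.54)²/(2.15 × 9.8) + 1 = 2.030 + 1 = 3.030.

3.03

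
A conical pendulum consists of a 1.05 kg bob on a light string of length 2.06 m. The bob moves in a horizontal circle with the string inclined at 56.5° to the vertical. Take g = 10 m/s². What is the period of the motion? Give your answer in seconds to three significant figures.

2.12 s

r = L sinθ = 1.718 m. From T sinθ = mω²r and T cosθ = mg: tanθ = ω²r/g, so ω² = g tanθ / r = g/(L cosθ).
ω = √(g/(L cosθ)) = √(10.0/(2.06 × 0.5519)) = √8.795 = 2.966 rad/s.
Period = 2π/ω = 2.119 s.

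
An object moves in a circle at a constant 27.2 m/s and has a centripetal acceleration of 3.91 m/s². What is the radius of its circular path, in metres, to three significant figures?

189 m

a_c = v²/r ⇒ r = v²/a_c = (27.2)²/3.91 = 739.8/3.91 = 189.2 m.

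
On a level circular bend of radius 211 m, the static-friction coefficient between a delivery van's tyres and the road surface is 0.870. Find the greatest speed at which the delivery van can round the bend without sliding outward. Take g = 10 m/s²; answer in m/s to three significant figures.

42.8 m/s

On a flat curve, static friction is the only horizontal force, so it must supply the full centripetal force: μ_s m g = m v²/r.
Mass cancels: v_max = √(μ_s g r) = √(0.870 × 10.0 × 211) = √1836 = 42.85 m/s.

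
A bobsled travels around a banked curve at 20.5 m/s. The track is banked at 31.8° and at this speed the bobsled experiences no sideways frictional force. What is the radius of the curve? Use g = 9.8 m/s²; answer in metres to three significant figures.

Frictionless banking: tanθ = v²/(rg), so r = v²/(g tanθ).
r = (20.5)²/(9.8 × tan 31.8°) = 420.2/(9.8 × 0.6200) = 420.2/6.076 = 69.16 m.

69.2 m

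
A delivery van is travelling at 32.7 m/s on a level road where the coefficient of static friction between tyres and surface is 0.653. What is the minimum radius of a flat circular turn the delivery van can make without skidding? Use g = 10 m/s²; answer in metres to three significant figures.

164 m

At the limit, μ_s m g = m v²/r, so r_min = v²/(μ_s g) = (32.7)²/(0.653 × 10.0) = 1069/6.530 = 163.8 m.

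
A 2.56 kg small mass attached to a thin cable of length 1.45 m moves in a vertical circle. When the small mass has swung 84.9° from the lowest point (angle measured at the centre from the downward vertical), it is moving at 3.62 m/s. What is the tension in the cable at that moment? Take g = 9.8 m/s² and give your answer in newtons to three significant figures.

Take the radial direction toward the centre of the circle as positive. The component of the weight along the string toward the centre is −mg cos φ (φ measured from the bottom), so Newton's second law along the string gives T − mg cos φ = m v²/r.
cos 84.9° = 0.08889, so T = m(v²/r + g cos φ) = 2.56 × ((3.62)²/1.45 + 9.8 × 0.08889) = 2.56 × (9.038 + (0.8712)) = 2.56 × 9.909 = 25.37 N.

25.4 N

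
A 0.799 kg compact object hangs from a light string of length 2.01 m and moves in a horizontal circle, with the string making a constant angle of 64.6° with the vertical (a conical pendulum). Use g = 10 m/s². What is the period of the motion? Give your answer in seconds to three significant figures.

1.84 s

r = L sinθ = 1.816 m. From T sinθ = mω²r and T cosθ = mg: tanθ = ω²r/g, so ω² = g tanθ / r = g/(L cosθ).
ω = √(g/(L cosθ)) = √(10.0/(2.01 × 0.4289)) = √11.60 = 3.406 rad/s.
Period = 2π/ω = 1.845 s.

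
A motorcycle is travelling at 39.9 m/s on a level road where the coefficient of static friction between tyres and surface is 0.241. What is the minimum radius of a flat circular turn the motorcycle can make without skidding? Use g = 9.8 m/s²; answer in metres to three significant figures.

674 m

At the limit, μ_s m g = m v²/r, so r_min = v²/(μ_s g) = (39.9)²/(0.241 × 9.8) = 1592/2.362 = 674.1 m.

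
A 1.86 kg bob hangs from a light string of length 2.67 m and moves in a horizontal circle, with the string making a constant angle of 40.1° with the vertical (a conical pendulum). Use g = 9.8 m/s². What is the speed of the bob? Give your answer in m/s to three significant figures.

3.77 m/s

The radius of the circle is r = L sinθ = 2.67 × sin 40.1° = 1.720 m.
Horizontally T sinθ = mv²/r and vertically T cosθ = mg, so tanθ = v²/(rg).
v = √(r g tanθ) = √(1.720 × 9.8 × 0.8421) = √14.19 = 3.767 m/s.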